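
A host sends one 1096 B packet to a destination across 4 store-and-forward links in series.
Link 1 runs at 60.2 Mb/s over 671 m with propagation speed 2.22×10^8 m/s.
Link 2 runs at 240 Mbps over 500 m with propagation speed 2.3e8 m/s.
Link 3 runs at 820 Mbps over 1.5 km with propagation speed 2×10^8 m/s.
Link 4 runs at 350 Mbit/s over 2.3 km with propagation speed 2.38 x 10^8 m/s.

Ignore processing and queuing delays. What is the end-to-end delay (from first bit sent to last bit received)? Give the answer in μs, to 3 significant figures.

L = 1096 × 8 = 8768 bits.
Transmission delays (L/R per hop): 145.648, 36.5333, 10.6927, 25.0514 μs; sum = 217.925 μs.
Propagation delays (d/s per hop): 3.02252, 2.17391, 7.5, 9.66387 μs; sum = 22.3603 μs.
End-to-end = 240 μs.

240 μs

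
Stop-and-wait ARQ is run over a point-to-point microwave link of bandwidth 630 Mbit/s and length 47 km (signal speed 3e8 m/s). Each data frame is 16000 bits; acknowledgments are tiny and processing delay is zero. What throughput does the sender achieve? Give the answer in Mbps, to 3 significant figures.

47.2 Mbps

t_tx = L/R = 16000/630000000 = 2.53968e-05 s.
t_prop = 47000/300000000 = 0.000156667 s; RTT = 0.000313333 s.
Cycle = t_tx + RTT = 0.00033873 s.
Throughput = L / cycle = 16000 / 0.00033873 = 47.2 Mbps.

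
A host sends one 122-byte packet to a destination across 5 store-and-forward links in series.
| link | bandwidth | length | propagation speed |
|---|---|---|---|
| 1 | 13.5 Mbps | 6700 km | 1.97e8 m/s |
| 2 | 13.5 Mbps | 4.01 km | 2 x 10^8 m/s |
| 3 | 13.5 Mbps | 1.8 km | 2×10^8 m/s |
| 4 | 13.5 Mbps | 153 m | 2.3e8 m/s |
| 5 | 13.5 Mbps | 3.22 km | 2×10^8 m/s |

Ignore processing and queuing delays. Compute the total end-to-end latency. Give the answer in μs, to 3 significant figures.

34400 μs

L = 122 × 8 = 976 bits.
Transmission delay per hop = L/R = 976/13500000 = 72.2963 μs; 5 hops → 361.481 μs.
Propagation delays (d/s per hop): 34010.2, 20.05, 9, 0.665217, 16.1 μs; sum = 34056 μs.
End-to-end = 34400 μs.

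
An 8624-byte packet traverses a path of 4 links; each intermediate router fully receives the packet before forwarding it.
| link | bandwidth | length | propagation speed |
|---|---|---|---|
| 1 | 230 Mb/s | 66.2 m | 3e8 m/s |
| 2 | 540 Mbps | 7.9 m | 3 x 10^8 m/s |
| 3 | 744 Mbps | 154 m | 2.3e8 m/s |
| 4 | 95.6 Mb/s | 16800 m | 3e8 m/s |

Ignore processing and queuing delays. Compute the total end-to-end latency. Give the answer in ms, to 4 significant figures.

L = 8624 × 8 = 68992 bits.
Transmission delays (L/R per hop): 0.299965, 0.127763, 0.0927312, 0.721674 ms; sum = 1.24213 ms.
Propagation delays (d/s per hop): 0.000220667, 2.63333e-05, 0.000669565, 0.056 ms; sum = 0.0569166 ms.
End-to-end = 1.299 ms.

1.299 ms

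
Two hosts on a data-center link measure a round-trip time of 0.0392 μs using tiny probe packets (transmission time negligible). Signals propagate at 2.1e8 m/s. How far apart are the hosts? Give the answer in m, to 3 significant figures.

4.12 m

One-way propagation = RTT/2 = 0.0196 μs.
d = s × t = 210000000 × 1.96e-08 = 4.12 m.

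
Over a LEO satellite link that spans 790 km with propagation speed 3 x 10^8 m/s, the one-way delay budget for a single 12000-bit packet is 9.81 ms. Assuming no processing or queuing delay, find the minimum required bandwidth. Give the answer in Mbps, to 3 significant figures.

Propagation delay = 790000 / 300000000 = 2.63333 ms.
Transmission budget = 9.81 − 2.63333 = 7.17667 ms.
R ≥ L / t_tx = 12000 bits / 0.00717667 s = 1.67 Mbps.

1.67 Mbps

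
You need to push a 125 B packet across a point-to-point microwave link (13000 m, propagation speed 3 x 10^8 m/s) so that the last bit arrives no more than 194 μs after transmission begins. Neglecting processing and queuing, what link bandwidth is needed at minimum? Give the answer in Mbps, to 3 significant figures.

L = 1000 bits.
Propagation delay = 13000 / 300000000 = 43.3333 μs.
Transmission budget = 194 − 43.3333 = 150.667 μs.
R ≥ L / t_tx = 1000 bits / 0.000150667 s = 6.64 Mbps.

6.64 Mbps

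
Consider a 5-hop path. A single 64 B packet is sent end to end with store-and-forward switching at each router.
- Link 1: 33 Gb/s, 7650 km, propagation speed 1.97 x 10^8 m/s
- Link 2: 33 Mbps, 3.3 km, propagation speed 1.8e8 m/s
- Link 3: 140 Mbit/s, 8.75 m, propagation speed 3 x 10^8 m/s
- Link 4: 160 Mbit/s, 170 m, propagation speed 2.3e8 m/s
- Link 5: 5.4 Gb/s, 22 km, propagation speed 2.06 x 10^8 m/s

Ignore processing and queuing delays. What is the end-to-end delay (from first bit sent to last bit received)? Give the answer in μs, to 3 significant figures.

L = 64 × 8 = 512 bits.
Transmission delays (L/R per hop): 0.0155152, 15.5152, 3.65714, 3.2, 0.0948148 μs; sum = 22.4826 μs.
Propagation delays (d/s per hop): 38832.5, 18.3333, 0.0291667, 0.73913, 106.796 μs; sum = 38958.4 μs.
End-to-end = 39000 μs.

39000 μs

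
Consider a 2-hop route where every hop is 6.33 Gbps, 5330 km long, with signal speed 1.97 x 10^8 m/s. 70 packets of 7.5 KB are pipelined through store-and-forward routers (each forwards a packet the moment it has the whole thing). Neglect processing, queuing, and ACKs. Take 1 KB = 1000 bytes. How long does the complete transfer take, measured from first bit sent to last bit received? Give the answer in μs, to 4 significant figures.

54780 μs

Per-hop transmission t_tx = L/R = 60000/6330000000 = 9.47867 μs.
Per-hop propagation t_prop = 5330000/197000000 = 27055.8 μs.
Pipeline fill: first packet needs 2·t_tx to clear all hops; remaining 69 packets each add one t_tx.
Total = (2+70-1)·t_tx + 2·t_prop = 71·9.47867 + 2·27055.8 = 54780 μs.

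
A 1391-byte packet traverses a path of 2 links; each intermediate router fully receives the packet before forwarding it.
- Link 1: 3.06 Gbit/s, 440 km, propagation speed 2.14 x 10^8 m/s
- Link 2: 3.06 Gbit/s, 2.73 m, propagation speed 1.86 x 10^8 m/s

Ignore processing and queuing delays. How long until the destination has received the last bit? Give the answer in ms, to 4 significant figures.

L = 1391 × 8 = 11128 bits.
Transmission delay per hop = L/R = 11128/3060000000 = 0.0036366 ms; 2 hops → 0.0072732 ms.
Propagation delays (d/s per hop): 2.05607, 1.46774e-05 ms; sum = 2.05609 ms.
End-to-end = 2.063 ms.

2.063 ms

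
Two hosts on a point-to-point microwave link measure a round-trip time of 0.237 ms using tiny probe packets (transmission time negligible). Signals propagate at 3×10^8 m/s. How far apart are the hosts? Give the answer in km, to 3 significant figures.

35.6 km

One-way propagation = RTT/2 = 0.1185 ms.
d = s × t = 300000000 × 0.0001185 = 35.6 km.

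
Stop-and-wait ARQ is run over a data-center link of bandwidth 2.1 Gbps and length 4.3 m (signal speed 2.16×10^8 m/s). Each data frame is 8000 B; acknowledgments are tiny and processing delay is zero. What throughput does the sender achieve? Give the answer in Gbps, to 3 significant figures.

2.10 Gbps

t_tx = L/R = 64000/2100000000 = 3.04762e-05 s.
t_prop = 4.3/216000000 = 1.99074e-08 s; RTT = 3.98148e-08 s.
Cycle = t_tx + RTT = 3.0516e-05 s.
Throughput = L / cycle = 64000 / 3.0516e-05 = 2.10 Gbps.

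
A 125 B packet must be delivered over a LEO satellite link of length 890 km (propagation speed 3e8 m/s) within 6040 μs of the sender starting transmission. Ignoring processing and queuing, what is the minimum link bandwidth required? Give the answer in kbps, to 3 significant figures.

325 kbps

L = 1000 bits.
Propagation delay = 890000 / 300000000 = 2966.67 μs.
Transmission budget = 6040 − 2966.67 = 3073.33 μs.
R ≥ L / t_tx = 1000 bits / 0.00307333 s = 325 kbps.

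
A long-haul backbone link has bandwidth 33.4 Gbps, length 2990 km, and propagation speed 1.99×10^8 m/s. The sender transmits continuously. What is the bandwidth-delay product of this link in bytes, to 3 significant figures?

Propagation delay = 2990000 / 199000000 = 0.0150251 s.
BDP = R × t_prop = 33400000000 × 0.0150251 = 501839000 bits.
In bytes: 501839000/8 = 62700000 bytes.

62700000 bytes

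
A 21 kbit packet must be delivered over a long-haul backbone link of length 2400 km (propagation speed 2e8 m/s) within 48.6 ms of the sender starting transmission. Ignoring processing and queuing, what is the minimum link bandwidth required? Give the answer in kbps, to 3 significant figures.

Propagation delay = 2400000 / 200000000 = 12 ms.
Transmission budget = 48.6 − 12 = 36.6 ms.
R ≥ L / t_tx = 21000 bits / 0.0366 s = 574 kbps.

574 kbps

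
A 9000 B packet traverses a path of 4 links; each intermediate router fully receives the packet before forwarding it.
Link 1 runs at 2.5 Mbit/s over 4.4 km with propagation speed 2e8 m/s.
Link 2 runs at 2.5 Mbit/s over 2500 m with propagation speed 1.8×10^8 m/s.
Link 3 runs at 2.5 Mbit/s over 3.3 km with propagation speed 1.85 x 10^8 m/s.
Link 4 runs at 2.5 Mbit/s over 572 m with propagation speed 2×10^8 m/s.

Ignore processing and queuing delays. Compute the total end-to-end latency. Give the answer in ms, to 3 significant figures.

115 ms

L = 9000 × 8 = 72000 bits.
Transmission delay per hop = L/R = 72000/2500000 = 28.8 ms; 4 hops → 115.2 ms.
Propagation delays (d/s per hop): 0.022, 0.0138889, 0.0178378, 0.00286 ms; sum = 0.0565867 ms.
End-to-end = 115 ms.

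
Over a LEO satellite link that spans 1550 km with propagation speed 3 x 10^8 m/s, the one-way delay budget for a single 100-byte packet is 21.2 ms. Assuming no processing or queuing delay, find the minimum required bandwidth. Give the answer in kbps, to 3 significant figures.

49.9 kbps

L = 800 bits.
Propagation delay = 1550000 / 300000000 = 5.16667 ms.
Transmission budget = 21.2 − 5.16667 = 16.0333 ms.
R ≥ L / t_tx = 800 bits / 0.0160333 s = 49.9 kbps.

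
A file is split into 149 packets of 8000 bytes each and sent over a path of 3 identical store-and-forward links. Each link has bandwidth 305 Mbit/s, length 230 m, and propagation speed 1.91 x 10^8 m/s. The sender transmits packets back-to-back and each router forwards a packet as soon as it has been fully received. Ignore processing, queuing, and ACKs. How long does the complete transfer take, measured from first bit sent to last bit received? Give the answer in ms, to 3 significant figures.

31.7 ms

Per-hop transmission t_tx = L/R = 64000/305000000 = 0.209836 ms.
Per-hop propagation t_prop = 230/191000000 = 0.00120419 ms.
Pipeline fill: first packet needs 3·t_tx to clear all hops; remaining 148 packets each add one t_tx.
Total = (3+149-1)·t_tx + 3·t_prop = 151·0.209836 + 3·0.00120419 = 31.7 ms.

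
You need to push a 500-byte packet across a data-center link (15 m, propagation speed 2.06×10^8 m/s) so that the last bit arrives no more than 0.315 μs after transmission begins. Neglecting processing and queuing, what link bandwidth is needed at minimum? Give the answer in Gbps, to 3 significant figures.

16.5 Gbps

L = 4000 bits.
Propagation delay = 15 / 206000000 = 0.0728155 μs.
Transmission budget = 0.315 − 0.0728155 = 0.242184 μs.
R ≥ L / t_tx = 4000 bits / 2.42184e-07 s = 16.5 Gbps.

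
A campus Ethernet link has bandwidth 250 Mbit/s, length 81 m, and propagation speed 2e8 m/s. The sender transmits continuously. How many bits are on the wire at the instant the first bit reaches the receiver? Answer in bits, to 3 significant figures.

101 bits

Propagation delay = 81 / 200000000 = 4.05e-07 s.
BDP = R × t_prop = 250000000 × 4.05e-07 = 101.25 bits.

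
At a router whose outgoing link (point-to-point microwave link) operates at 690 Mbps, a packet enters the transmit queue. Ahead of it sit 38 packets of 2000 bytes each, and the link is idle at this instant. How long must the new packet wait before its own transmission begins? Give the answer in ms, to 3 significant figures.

Each queued packet: L/R = 16000/690000000 = 0.0231884 ms.
38 queued → 0.881159 ms.
Queuing delay = 0.881 ms.

0.881 ms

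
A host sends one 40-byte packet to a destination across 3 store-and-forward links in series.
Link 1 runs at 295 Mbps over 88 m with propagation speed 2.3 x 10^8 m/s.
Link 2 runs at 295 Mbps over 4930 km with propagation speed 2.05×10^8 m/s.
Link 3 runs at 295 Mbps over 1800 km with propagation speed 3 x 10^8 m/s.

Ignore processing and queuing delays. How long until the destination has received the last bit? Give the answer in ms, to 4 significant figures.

L = 40 × 8 = 320 bits.
Transmission delay per hop = L/R = 320/295000000 = 0.00108475 ms; 3 hops → 0.00325424 ms.
Propagation delays (d/s per hop): 0.000382609, 24.0488, 6 ms; sum = 30.0492 ms.
End-to-end = 30.05 ms.

30.05 ms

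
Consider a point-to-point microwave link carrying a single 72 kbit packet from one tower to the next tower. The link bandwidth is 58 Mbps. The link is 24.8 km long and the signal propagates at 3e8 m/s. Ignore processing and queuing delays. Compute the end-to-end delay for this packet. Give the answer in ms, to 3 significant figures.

L = 72000 bits.
Transmission delay = L/R = 72000 / 58000000 = 1.24138 ms.
Propagation delay = d/s = 24800 m / 300000000 m/s = 0.0826667 ms.
Total = 1.32 ms.

1.32 ms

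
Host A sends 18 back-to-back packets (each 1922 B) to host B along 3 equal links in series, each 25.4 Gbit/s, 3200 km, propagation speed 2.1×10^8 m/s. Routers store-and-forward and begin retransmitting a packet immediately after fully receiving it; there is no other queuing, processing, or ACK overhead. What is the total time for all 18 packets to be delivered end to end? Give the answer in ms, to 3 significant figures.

Per-hop transmission t_tx = L/R = 15376/25400000000 = 0.000605354 ms.
Per-hop propagation t_prop = 3200000/210000000 = 15.2381 ms.
Pipeline fill: first packet needs 3·t_tx to clear all hops; remaining 17 packets each add one t_tx.
Total = (3+18-1)·t_tx + 3·t_prop = 20·0.000605354 + 3·15.2381 = 45.7 ms.

45.7 ms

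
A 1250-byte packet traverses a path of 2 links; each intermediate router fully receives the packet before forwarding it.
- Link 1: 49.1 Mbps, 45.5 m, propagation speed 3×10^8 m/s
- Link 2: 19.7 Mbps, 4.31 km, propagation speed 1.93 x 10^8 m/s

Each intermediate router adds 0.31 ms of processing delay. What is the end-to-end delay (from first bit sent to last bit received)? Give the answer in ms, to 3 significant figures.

L = 1250 × 8 = 10000 bits.
Transmission delays (L/R per hop): 0.203666, 0.507614 ms; sum = 0.71128 ms.
Propagation delays (d/s per hop): 0.000151667, 0.0223316 ms; sum = 0.0224833 ms.
Processing at 1 router(s): 1 × 0.31 ms = 0.31 ms.
End-to-end = 1.04 ms.

1.04 ms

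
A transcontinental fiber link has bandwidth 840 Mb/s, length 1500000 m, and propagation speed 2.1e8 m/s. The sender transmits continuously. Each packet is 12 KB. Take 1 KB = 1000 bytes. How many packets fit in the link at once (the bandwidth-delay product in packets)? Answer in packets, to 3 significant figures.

Propagation delay = 1500000 / 210000000 = 0.00714286 s.
BDP = R × t_prop = 840000000 × 0.00714286 = 6000000 bits.
In packets of 96000 bits: 62.5 packets.

62.5 packets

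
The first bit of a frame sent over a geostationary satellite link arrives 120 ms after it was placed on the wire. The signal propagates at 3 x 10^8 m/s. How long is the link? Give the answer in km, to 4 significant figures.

d = s × t_prop = 300000000 × 0.12 = 36000 km.

36000 km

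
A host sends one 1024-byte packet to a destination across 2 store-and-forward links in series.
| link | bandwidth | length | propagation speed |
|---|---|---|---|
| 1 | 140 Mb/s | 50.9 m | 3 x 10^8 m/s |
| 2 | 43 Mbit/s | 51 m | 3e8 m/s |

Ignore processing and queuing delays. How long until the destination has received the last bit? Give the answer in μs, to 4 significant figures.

L = 1024 × 8 = 8192 bits.
Transmission delays (L/R per hop): 58.5143, 190.512 μs; sum = 249.026 μs.
Propagation delays (d/s per hop): 0.169667, 0.17 μs; sum = 0.339667 μs.
End-to-end = 249.4 μs.

249.4 μs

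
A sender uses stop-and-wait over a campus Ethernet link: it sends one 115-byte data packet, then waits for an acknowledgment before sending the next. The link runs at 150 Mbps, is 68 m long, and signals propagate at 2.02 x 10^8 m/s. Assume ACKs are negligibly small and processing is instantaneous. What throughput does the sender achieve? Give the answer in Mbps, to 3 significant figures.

135 Mbps

t_tx = L/R = 920/150000000 = 6.13333e-06 s.
t_prop = 68/202000000 = 3.36634e-07 s; RTT = 6.73267e-07 s.
Cycle = t_tx + RTT = 6.8066e-06 s.
Throughput = L / cycle = 920 / 6.8066e-06 = 135 Mbps.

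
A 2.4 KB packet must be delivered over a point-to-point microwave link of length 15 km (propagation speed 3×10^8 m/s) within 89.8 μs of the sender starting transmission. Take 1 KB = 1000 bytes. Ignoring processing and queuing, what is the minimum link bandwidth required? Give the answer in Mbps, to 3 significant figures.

L = 19200 bits.
Propagation delay = 15000 / 300000000 = 50 μs.
Transmission budget = 89.8 − 50 = 39.8 μs.
R ≥ L / t_tx = 19200 bits / 3.98e-05 s = 482 Mbps.

482 Mbps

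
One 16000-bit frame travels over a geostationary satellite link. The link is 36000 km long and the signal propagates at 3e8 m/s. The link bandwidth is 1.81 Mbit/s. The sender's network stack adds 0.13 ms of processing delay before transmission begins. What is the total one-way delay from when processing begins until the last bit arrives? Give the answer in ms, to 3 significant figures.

129 ms

Transmission delay = L/R = 16000 / 1810000 = 8.83978 ms.
Propagation delay = d/s = 36000000 m / 300000000 m/s = 120 ms.
Plus processing delay 0.13 ms = 0.13 ms.
Total = 129 ms.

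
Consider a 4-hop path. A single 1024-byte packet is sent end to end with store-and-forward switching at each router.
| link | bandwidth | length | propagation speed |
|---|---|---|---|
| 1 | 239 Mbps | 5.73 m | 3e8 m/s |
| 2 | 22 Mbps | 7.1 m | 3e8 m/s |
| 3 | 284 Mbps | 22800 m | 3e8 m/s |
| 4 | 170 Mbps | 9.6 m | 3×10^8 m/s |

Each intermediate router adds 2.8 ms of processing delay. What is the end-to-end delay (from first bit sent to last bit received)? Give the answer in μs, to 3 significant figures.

L = 1024 × 8 = 8192 bits.
Transmission delays (L/R per hop): 34.2762, 372.364, 28.8451, 48.1882 μs; sum = 483.673 μs.
Propagation delays (d/s per hop): 0.0191, 0.0236667, 76, 0.032 μs; sum = 76.0748 μs.
Processing at 3 router(s): 3 × 2.8 ms = 8400 μs.
End-to-end = 8960 μs.

8960 μs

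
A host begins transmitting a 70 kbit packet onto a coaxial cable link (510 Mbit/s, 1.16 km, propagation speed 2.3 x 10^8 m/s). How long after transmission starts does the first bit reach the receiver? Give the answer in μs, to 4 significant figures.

5.043 μs

First bit experiences only propagation delay: d/s = 1160/2.3e+08 = 5.043 μs.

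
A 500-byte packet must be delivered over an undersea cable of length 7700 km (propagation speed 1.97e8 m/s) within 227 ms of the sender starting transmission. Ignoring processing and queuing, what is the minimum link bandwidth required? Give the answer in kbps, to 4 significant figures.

L = 4000 bits.
Propagation delay = 7700000 / 197000000 = 39.0863 ms.
Transmission budget = 227 − 39.0863 = 187.914 ms.
R ≥ L / t_tx = 4000 bits / 0.187914 s = 21.29 kbps.

21.29 kbps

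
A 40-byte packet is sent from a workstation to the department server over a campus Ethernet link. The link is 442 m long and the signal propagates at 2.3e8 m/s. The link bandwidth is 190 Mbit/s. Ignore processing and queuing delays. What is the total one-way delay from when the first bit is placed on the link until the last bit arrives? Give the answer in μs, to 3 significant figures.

L = 40 × 8 = 320 bits.
Transmission delay = L/R = 320 / 190000000 = 1.68421 μs.
Propagation delay = d/s = 442 m / 2.3e+08 m/s = 1.92174 μs.
Total = 3.61 μs.

3.61 μs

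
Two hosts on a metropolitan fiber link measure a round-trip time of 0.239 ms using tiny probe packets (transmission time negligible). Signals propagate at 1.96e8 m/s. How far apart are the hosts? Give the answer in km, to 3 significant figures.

One-way propagation = RTT/2 = 0.1195 ms.
d = s × t = 196000000 × 0.0001195 = 23.4 km.

23.4 km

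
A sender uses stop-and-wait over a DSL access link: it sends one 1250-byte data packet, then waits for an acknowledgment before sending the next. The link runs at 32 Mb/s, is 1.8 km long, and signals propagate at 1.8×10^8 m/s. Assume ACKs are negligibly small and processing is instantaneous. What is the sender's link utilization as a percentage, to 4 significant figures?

t_tx = L/R = 10000/32000000 = 0.0003125 s.
t_prop = 1800/180000000 = 1e-05 s; RTT = 2e-05 s.
Cycle = t_tx + RTT = 0.0003325 s.
Utilization = t_tx / cycle = 0.0003125/0.0003325 = 93.98 %.

93.98 %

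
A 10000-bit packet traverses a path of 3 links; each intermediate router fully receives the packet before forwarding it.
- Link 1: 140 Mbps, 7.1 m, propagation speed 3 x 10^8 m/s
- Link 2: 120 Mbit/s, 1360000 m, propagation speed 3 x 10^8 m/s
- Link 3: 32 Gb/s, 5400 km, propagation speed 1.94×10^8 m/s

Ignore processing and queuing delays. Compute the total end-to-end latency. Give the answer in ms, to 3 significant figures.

32.5 ms

Transmission delays (L/R per hop): 0.0714286, 0.0833333, 0.0003125 ms; sum = 0.155074 ms.
Propagation delays (d/s per hop): 2.36667e-05, 4.53333, 27.8351 ms; sum = 32.3684 ms.
End-to-end = 32.5 ms.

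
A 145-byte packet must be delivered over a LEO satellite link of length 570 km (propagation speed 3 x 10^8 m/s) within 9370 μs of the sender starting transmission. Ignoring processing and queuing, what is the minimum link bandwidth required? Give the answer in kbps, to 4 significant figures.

L = 1160 bits.
Propagation delay = 570000 / 300000000 = 1900 μs.
Transmission budget = 9370 − 1900 = 7470 μs.
R ≥ L / t_tx = 1160 bits / 0.00747 s = 155.3 kbps.

155.3 kbps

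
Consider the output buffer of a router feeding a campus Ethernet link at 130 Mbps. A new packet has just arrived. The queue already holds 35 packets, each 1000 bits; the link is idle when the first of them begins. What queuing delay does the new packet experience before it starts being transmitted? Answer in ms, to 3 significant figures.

Each queued packet: L/R = 1000/130000000 = 0.00769231 ms.
35 queued → 0.269231 ms.
Queuing delay = 0.269 ms.

0.269 ms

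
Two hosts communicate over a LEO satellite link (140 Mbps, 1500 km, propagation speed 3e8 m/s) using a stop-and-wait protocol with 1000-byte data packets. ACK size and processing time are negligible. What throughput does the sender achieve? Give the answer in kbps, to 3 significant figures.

t_tx = L/R = 8000/140000000 = 5.71429e-05 s.
t_prop = 1500000/300000000 = 0.005 s; RTT = 0.01 s.
Cycle = t_tx + RTT = 0.0100571 s.
Throughput = L / cycle = 8000 / 0.0100571 = 795 kbps.

795 kbps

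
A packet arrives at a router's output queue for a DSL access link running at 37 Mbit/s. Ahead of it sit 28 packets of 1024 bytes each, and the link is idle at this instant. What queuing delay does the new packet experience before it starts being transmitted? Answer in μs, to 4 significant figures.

6199 μs

Each queued packet: L/R = 8192/37000000 = 221.405 μs.
28 queued → 6199.35 μs.
Queuing delay = 6199 μs.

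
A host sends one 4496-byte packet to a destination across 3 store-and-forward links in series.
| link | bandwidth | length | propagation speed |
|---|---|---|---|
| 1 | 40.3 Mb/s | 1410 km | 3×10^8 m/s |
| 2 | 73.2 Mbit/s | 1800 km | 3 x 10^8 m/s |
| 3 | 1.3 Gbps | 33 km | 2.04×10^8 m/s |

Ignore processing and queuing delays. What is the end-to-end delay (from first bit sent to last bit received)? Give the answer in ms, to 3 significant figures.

12.3 ms

L = 4496 × 8 = 35968 bits.
Transmission delays (L/R per hop): 0.892506, 0.491366, 0.0276677 ms; sum = 1.41154 ms.
Propagation delays (d/s per hop): 4.7, 6, 0.161765 ms; sum = 10.8618 ms.
End-to-end = 12.3 ms.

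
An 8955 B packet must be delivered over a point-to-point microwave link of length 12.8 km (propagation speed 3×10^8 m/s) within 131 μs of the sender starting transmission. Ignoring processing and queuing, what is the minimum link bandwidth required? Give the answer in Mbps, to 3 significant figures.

L = 71640 bits.
Propagation delay = 12800 / 300000000 = 42.6667 μs.
Transmission budget = 131 − 42.6667 = 88.3333 μs.
R ≥ L / t_tx = 71640 bits / 8.83333e-05 s = 811 Mbps.

811 Mbps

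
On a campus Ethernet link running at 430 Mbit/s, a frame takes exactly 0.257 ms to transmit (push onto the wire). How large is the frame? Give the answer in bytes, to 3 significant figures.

13800 bytes

L = R × t_tx = 430000000 b/s × 0.000257 s = 110510 bits.
In bytes: 110510 / 8 = 13800 bytes.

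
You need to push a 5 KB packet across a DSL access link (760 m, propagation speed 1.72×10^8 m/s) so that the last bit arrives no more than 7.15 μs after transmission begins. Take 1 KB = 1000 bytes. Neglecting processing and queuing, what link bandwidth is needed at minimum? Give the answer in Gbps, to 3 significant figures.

L = 40000 bits.
Propagation delay = 760 / 172000000 = 4.4186 μs.
Transmission budget = 7.15 − 4.4186 = 2.7314 μs.
R ≥ L / t_tx = 40000 bits / 2.7314e-06 s = 14.6 Gbps.

14.6 Gbps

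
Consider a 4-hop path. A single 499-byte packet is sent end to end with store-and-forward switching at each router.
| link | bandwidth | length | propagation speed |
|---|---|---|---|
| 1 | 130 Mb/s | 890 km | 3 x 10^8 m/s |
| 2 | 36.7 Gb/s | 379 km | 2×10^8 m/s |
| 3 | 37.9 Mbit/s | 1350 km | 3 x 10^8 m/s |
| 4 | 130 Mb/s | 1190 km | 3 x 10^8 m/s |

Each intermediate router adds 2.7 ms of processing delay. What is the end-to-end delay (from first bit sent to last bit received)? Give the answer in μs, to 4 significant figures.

21600 μs

L = 499 × 8 = 3992 bits.
Transmission delays (L/R per hop): 30.7077, 0.108774, 105.33, 30.7077 μs; sum = 166.854 μs.
Propagation delays (d/s per hop): 2966.67, 1895, 4500, 3966.67 μs; sum = 13328.3 μs.
Processing at 3 router(s): 3 × 2.7 ms = 8100 μs.
End-to-end = 21600 μs.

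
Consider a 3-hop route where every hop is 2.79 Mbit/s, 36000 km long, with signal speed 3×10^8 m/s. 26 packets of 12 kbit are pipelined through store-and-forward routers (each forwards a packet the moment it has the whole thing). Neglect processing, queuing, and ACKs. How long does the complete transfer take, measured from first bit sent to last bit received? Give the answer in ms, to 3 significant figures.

Per-hop transmission t_tx = L/R = 12000/2790000 = 4.30108 ms.
Per-hop propagation t_prop = 36000000/300000000 = 120 ms.
Pipeline fill: first packet needs 3·t_tx to clear all hops; remaining 25 packets each add one t_tx.
Total = (3+26-1)·t_tx + 3·t_prop = 28·4.30108 + 3·120 = 480 ms.

480 ms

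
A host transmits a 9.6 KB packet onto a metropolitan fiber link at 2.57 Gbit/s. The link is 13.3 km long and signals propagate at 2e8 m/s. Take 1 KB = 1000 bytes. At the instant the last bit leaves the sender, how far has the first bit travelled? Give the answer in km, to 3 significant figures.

t_tx = L/R = 76800/2570000000 = 2.98833e-05 s.
Distance = s × t_tx = 200000000 × 2.98833e-05 = 5.98 km.

5.98 km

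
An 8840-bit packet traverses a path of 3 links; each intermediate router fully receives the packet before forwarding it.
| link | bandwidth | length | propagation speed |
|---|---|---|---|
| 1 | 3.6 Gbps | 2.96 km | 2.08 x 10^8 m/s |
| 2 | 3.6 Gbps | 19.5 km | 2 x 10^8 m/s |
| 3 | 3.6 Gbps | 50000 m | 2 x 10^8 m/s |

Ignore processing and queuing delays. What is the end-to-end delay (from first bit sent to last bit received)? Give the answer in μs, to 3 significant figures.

Transmission delay per hop = L/R = 8840/3600000000 = 2.45556 μs; 3 hops → 7.36667 μs.
Propagation delays (d/s per hop): 14.2308, 97.5, 250 μs; sum = 361.731 μs.
End-to-end = 369 μs.

369 μs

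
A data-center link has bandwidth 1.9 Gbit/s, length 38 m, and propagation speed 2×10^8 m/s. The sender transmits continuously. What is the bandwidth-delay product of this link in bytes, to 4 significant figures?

45.13 bytes

Propagation delay = 38 / 200000000 = 1.9e-07 s.
BDP = R × t_prop = 1900000000 × 1.9e-07 = 361 bits.
In bytes: 361/8 = 45.13 bytes.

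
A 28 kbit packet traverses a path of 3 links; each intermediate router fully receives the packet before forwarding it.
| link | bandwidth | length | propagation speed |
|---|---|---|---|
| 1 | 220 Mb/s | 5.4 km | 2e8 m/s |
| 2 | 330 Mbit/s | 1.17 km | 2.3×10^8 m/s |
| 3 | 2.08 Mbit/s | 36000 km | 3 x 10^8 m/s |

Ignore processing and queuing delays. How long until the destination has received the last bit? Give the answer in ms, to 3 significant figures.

L = 28000 bits.
Transmission delays (L/R per hop): 0.127273, 0.0848485, 13.4615 ms; sum = 13.6737 ms.
Propagation delays (d/s per hop): 0.027, 0.00508696, 120 ms; sum = 120.032 ms.
End-to-end = 134 ms.

134 ms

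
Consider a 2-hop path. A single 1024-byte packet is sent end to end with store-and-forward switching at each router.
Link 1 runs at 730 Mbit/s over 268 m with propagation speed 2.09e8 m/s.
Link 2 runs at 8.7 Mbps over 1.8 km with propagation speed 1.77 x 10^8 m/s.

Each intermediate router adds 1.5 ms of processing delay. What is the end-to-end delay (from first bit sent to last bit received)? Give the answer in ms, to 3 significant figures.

2.46 ms

L = 1024 × 8 = 8192 bits.
Transmission delays (L/R per hop): 0.0112219, 0.941609 ms; sum = 0.952831 ms.
Propagation delays (d/s per hop): 0.0012823, 0.0101695 ms; sum = 0.0114518 ms.
Processing at 1 router(s): 1 × 1.5 ms = 1.5 ms.
End-to-end = 2.46 ms.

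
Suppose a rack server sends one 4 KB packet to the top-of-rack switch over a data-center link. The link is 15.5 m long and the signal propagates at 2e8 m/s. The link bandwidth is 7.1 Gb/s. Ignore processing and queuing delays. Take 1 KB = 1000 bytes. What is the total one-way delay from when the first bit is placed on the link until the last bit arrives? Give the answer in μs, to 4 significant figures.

4.585 μs

L = 32000 bits.
Transmission delay = L/R = 32000 / 7100000000 = 4.50704 μs.
Propagation delay = d/s = 15.5 m / 200000000 m/s = 0.0775 μs.
Total = 4.585 μs.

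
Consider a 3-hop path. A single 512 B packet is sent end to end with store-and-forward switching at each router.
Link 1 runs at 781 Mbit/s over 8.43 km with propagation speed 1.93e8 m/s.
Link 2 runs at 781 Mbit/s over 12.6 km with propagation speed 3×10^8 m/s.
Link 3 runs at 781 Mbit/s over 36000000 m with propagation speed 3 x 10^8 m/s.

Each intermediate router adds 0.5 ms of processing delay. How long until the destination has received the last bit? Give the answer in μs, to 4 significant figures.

121100 μs

L = 512 × 8 = 4096 bits.
Transmission delay per hop = L/R = 4096/781000000 = 5.24456 μs; 3 hops → 15.7337 μs.
Propagation delays (d/s per hop): 43.6788, 42, 120000 μs; sum = 120086 μs.
Processing at 2 router(s): 2 × 0.5 ms = 1000 μs.
End-to-end = 121100 μs.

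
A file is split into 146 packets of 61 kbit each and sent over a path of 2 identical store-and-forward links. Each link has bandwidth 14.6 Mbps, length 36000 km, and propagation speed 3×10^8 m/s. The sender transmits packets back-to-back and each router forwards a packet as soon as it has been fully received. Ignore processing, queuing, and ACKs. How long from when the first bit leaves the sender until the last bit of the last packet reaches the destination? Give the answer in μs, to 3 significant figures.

Per-hop transmission t_tx = L/R = 61000/14600000 = 4178.08 μs.
Per-hop propagation t_prop = 36000000/300000000 = 120000 μs.
Pipeline fill: first packet needs 2·t_tx to clear all hops; remaining 145 packets each add one t_tx.
Total = (2+146-1)·t_tx + 2·t_prop = 147·4178.08 + 2·120000 = 854000 μs.

854000 μs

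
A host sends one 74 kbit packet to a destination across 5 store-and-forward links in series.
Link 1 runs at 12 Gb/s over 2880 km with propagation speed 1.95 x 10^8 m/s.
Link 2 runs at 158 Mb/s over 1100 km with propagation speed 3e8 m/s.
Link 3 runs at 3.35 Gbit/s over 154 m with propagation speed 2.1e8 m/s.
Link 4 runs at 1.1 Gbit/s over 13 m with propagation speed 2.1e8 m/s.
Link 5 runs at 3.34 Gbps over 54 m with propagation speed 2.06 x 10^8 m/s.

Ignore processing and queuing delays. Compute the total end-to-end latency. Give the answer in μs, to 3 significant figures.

L = 74000 bits.
Transmission delays (L/R per hop): 6.16667, 468.354, 22.0896, 67.2727, 22.1557 μs; sum = 586.039 μs.
Propagation delays (d/s per hop): 14769.2, 3666.67, 0.733333, 0.0619048, 0.262136 μs; sum = 18437 μs.
End-to-end = 19000 μs.

19000 μs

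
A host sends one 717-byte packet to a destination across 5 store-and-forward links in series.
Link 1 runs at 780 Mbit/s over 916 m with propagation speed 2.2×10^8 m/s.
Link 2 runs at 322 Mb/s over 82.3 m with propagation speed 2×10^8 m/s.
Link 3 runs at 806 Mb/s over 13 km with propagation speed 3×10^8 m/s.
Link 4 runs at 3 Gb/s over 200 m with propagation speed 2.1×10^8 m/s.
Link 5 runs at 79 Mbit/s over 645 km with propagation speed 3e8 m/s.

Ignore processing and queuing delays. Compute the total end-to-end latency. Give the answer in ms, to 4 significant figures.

2.306 ms

L = 717 × 8 = 5736 bits.
Transmission delays (L/R per hop): 0.00735385, 0.0178137, 0.00711663, 0.001912, 0.0726076 ms; sum = 0.106804 ms.
Propagation delays (d/s per hop): 0.00416364, 0.0004115, 0.0433333, 0.000952381, 2.15 ms; sum = 2.19886 ms.
End-to-end = 2.306 ms.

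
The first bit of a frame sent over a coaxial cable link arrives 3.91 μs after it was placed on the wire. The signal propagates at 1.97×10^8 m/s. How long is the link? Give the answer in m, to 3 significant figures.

770 m

d = s × t_prop = 197000000 × 3.91e-06 = 770 m.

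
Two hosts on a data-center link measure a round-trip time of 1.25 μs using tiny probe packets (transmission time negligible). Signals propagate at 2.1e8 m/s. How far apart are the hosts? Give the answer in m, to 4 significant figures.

One-way propagation = RTT/2 = 0.625 μs.
d = s × t = 210000000 × 6.25e-07 = 131.3 m.

131.3 m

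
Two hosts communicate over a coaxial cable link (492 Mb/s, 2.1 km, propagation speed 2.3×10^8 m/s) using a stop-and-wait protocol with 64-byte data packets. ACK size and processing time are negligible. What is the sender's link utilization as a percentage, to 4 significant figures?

t_tx = L/R = 512/492000000 = 1.04065e-06 s.
t_prop = 2100/2.3e+08 = 9.13043e-06 s; RTT = 1.82609e-05 s.
Cycle = t_tx + RTT = 1.93015e-05 s.
Utilization = t_tx / cycle = 1.04065e-06/1.93015e-05 = 5.392 %.

5.392 %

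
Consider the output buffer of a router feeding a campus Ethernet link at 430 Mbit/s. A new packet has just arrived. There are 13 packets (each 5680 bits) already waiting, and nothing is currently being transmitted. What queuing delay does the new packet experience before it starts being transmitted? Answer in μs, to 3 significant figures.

Each queued packet: L/R = 5680/430000000 = 13.2093 μs.
13 queued → 171.721 μs.
Queuing delay = 172 μs.

172 μs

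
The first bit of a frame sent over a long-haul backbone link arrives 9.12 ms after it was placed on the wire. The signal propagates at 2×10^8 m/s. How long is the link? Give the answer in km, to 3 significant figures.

d = s × t_prop = 200000000 × 0.00912 = 1820 km.

1820 km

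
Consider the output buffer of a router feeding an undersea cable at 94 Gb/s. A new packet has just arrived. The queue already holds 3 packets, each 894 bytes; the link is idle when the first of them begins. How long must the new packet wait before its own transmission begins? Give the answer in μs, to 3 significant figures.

0.228 μs

Each queued packet: L/R = 7152/94000000000 = 0.0760851 μs.
3 queued → 0.228255 μs.
Queuing delay = 0.228 μs.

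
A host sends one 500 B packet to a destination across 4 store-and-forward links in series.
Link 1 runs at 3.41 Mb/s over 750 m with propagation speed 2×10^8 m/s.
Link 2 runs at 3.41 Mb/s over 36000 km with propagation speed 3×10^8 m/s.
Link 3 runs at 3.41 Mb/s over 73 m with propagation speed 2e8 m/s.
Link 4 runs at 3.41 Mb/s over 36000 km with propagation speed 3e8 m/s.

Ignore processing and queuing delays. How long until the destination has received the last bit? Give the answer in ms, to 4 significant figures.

L = 500 × 8 = 4000 bits.
Transmission delay per hop = L/R = 4000/3410000 = 1.17302 ms; 4 hops → 4.69208 ms.
Propagation delays (d/s per hop): 0.00375, 120, 0.000365, 120 ms; sum = 240.004 ms.
End-to-end = 244.7 ms.

244.7 ms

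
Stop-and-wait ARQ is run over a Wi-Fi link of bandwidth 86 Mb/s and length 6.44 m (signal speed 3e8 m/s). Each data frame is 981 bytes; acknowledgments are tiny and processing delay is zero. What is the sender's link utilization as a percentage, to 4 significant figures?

t_tx = L/R = 7848/86000000 = 9.12558e-05 s.
t_prop = 6.44/300000000 = 2.14667e-08 s; RTT = 4.29333e-08 s.
Cycle = t_tx + RTT = 9.12987e-05 s.
Utilization = t_tx / cycle = 9.12558e-05/9.12987e-05 = 99.95 %.

99.95 %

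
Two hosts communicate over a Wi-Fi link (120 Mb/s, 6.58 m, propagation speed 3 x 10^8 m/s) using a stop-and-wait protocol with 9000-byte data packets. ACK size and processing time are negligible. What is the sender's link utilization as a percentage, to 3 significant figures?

t_tx = L/R = 72000/120000000 = 0.0006 s.
t_prop = 6.58/300000000 = 2.19333e-08 s; RTT = 4.38667e-08 s.
Cycle = t_tx + RTT = 0.000600044 s.
Utilization = t_tx / cycle = 0.0006/0.000600044 = 100 %.

100 %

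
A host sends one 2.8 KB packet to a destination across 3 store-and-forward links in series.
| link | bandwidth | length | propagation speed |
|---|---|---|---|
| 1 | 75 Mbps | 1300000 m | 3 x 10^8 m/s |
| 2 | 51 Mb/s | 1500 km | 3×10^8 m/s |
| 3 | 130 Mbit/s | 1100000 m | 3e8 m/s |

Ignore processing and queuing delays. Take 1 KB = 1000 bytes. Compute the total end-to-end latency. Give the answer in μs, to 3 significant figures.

13900 μs

L = 22400 bits.
Transmission delays (L/R per hop): 298.667, 439.216, 172.308 μs; sum = 910.19 μs.
Propagation delays (d/s per hop): 4333.33, 5000, 3666.67 μs; sum = 13000 μs.
End-to-end = 13900 μs.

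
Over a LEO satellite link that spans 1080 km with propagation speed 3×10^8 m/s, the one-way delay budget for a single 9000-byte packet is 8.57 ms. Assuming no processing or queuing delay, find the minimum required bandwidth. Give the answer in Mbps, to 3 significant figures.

14.5 Mbps

L = 72000 bits.
Propagation delay = 1080000 / 300000000 = 3.6 ms.
Transmission budget = 8.57 − 3.6 = 4.97 ms.
R ≥ L / t_tx = 72000 bits / 0.00497 s = 14.5 Mbps.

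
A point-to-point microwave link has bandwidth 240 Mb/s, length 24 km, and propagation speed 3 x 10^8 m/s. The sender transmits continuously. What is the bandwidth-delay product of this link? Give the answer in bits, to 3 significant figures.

Propagation delay = 24000 / 300000000 = 8e-05 s.
BDP = R × t_prop = 240000000 × 8e-05 = 19200 bits.

19200 bits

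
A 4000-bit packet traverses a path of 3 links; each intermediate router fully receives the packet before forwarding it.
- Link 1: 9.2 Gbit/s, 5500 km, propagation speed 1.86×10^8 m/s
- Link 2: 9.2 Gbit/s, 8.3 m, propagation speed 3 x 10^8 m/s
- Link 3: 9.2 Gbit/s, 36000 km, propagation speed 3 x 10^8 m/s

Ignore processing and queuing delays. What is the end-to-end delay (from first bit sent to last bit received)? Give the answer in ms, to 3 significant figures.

Transmission delay per hop = L/R = 4000/9200000000 = 0.000434783 ms; 3 hops → 0.00130435 ms.
Propagation delays (d/s per hop): 29.5699, 2.76667e-05, 120 ms; sum = 149.57 ms.
End-to-end = 150 ms.

150 ms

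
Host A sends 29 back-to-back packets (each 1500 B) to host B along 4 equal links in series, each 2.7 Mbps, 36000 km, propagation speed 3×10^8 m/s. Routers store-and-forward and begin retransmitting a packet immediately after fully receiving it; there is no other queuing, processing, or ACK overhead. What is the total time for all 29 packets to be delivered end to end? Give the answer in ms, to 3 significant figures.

Per-hop transmission t_tx = L/R = 12000/2700000 = 4.44444 ms.
Per-hop propagation t_prop = 36000000/300000000 = 120 ms.
Pipeline fill: first packet needs 4·t_tx to clear all hops; remaining 28 packets each add one t_tx.
Total = (4+29-1)·t_tx + 4·t_prop = 32·4.44444 + 4·120 = 622 ms.

622 ms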